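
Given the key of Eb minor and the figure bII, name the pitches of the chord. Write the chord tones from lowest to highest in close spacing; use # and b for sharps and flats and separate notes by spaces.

Fb Ab Cb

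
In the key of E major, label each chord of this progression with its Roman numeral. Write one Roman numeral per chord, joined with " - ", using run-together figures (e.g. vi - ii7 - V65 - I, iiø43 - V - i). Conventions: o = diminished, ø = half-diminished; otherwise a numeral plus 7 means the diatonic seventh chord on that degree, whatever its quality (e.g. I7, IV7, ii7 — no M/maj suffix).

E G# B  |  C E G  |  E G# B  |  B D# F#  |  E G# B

E-G#-B has root E, degree 1 in E major, so I.
C-E-G is non-diatonic — bVI, a mixture chord from E minor.
E-G#-B: major triad on E = scale degree 1 → I.
B-D#-F#: major triad on B = scale degree 5 → V.
E-G#-B has root E, degree 1 in E major, so I.

I - bVI - I - V - I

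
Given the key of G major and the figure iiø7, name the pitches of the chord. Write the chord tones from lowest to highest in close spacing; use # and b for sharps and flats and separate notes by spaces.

A C Eb G

iiø7 is the half-diminished supertonic seventh, borrowed from the parallel minor. In G major that root is A.
So the chord is A-C-Eb-G.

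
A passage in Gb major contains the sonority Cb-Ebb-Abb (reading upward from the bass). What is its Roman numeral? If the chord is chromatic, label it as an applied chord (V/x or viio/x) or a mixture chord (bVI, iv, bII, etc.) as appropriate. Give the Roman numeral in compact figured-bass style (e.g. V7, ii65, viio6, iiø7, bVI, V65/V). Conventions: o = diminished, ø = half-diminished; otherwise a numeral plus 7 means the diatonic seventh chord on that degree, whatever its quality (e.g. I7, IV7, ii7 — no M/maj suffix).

bII6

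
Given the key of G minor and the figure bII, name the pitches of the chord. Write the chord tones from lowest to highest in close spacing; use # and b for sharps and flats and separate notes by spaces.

Ab C Eb

Scale degree 2 in G minor is A; lowering it a half step gives Ab. bII is the Neapolitan chord — a major triad on the lowered second degree.
So the chord is Ab-C-Eb, a major triad.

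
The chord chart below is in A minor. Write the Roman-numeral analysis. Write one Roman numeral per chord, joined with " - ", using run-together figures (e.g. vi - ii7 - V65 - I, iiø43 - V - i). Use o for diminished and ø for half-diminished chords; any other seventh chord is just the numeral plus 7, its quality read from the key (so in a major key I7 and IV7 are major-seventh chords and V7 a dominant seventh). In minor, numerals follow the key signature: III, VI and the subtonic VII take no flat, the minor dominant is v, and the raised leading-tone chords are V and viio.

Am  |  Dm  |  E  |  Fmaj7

Am: root A is the tonic; minor triad there is i.
Dm: root D is the subdominant; minor triad there is iv.
E: major triad on E = scale degree 5 → V.
Fmaj7: root F is the submediant; major seventh chord there is VI7.

i - iv - V - VI7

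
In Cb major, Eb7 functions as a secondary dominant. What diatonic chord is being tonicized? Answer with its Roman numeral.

The chord is a dominant seventh chord on Eb.
A dominant resolves down a perfect fifth: Eb → Ab. In Cb major, Ab is scale degree 6, i.e. vi.

vi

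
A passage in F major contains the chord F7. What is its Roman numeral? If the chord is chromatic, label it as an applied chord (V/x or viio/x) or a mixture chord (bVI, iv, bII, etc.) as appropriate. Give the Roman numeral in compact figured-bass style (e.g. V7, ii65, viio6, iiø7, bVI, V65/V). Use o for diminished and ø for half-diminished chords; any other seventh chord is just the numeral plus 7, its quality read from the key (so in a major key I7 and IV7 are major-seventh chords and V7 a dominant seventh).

The pitches F-A-C-Eb form a dominant seventh chord rooted on F.
F is not a diatonic chord root with this quality in F major, but it lies a perfect fifth above Bb (IV), so the chord functions as an applied dominant of IV.

V7/IV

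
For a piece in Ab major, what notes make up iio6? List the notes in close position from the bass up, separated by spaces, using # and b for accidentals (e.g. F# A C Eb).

Scale degree 2 in Ab major is Bb; here the chord built on it is altered to a diminished triad. iio6 is the diminished supertonic triad, borrowed from the parallel minor.
So the chord is Bb-Db-Fb, a diminished triad.
The figured bass 6 indicates first inversion, placing the third (Db) in the bass: Db-Fb-Bb.

Db Fb Bb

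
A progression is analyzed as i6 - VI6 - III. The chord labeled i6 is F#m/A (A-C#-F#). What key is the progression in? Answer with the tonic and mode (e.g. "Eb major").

F# minor

The anchor chord is a minor triad on F#, labeled i6.
If F# is scale degree 1 and the mode makes that degree carry a minor triad, the tonic is F# and the mode is minor.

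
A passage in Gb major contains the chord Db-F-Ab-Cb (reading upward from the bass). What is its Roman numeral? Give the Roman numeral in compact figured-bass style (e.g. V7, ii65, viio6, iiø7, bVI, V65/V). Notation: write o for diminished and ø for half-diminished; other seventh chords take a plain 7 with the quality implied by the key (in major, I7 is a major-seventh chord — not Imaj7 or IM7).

V7

The pitches Db-F-Ab-Cb form a dominant seventh chord rooted on Db.
Db is scale degree 5 in Gb major, and a dominant seventh chord on that degree is written V7.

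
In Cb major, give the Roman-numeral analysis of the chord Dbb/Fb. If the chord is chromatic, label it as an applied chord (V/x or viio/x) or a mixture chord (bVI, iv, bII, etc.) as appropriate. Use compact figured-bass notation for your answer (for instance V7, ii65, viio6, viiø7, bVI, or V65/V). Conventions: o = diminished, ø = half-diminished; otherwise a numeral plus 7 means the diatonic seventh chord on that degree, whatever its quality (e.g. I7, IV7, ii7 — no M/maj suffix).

bII6

The pitches Dbb-Fb-Abb form a major triad rooted on Dbb.
Dbb is the lowered second degree of Cb major (diatonic 2 would be Db). This is the Neapolitan sixth — a major triad on the lowered second degree, here in its customary first inversion.
With Fb in the bass the chord is in first inversion, so the figured bass is 6.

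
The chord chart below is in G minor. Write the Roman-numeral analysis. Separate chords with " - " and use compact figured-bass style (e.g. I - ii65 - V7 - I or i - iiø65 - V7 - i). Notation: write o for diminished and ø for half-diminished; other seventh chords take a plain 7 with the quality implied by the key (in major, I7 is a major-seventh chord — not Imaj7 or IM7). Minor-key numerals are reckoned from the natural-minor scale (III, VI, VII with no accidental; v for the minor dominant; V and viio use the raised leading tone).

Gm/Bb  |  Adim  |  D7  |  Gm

i6 - iio - V7 - i

Gm/Bb has root G, degree 1 in G minor, so i6.
Adim: diminished triad on A = scale degree 2 → iio.
D7: root D is the dominant; dominant seventh chord there is V7.
Gm has root G, degree 1 in G minor, so i.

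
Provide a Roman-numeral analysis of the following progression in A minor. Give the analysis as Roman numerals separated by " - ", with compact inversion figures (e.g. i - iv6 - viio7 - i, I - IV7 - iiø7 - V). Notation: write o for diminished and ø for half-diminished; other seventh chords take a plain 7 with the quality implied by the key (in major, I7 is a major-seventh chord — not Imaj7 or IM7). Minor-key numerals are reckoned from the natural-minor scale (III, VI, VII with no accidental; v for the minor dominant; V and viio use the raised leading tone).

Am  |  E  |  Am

Am: minor triad on A = scale degree 1 → i.
E: major triad on E = scale degree 5 → V.
Am: minor triad on A = scale degree 1 → i.

i - V - i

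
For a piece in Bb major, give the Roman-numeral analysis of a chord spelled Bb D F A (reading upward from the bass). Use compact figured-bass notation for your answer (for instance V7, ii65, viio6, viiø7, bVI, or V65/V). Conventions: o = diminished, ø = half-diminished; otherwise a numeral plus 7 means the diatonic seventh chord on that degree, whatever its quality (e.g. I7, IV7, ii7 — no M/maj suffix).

I7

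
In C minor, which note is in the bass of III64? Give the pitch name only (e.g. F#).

III in C minor has root Eb; the chord is Eb-G-Bb.
The figure 64 means second inversion — the fifth is in the bass.

Bb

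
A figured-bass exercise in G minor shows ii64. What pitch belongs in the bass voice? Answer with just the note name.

E

ii in G minor has root A; the chord is A-C-E.
The figure 64 means second inversion — the fifth is in the bass.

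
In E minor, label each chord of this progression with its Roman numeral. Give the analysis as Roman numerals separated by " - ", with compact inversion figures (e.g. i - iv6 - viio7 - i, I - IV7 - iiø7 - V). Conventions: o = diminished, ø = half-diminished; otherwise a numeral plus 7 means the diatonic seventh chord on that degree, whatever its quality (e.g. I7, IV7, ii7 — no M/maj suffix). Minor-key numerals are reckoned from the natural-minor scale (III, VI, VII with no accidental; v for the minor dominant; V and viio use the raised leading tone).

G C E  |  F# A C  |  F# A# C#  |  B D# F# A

VI64 - iio - V/V - V7

G-C-E has root C, degree 6 in E minor, so VI64.
F#-A-C has root F#, degree 2 in E minor, so iio.
F#-A#-C#: a major triad on F#, the applied dominant of V → V/V.
B-D#-F#-A has root B, degree 5 in E minor, so V7.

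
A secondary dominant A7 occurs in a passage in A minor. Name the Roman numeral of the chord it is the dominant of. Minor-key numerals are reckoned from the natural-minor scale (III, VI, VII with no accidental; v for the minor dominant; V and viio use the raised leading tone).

The chord is a dominant seventh chord on A.
A dominant resolves down a perfect fifth: A → D. In A minor, D is scale degree 4, i.e. iv.

iv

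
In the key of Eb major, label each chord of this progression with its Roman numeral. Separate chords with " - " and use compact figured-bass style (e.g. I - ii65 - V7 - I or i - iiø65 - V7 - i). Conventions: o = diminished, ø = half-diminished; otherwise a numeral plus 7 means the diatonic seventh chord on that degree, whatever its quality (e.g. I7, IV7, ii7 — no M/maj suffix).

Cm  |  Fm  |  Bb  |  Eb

Cm: root C is the submediant; minor triad there is vi.
Fm has root F, degree 2 in Eb major, so ii.
Bb has root Bb, degree 5 in Eb major, so V.
Eb: major triad on Eb = scale degree 1 → I.

vi - ii - V - I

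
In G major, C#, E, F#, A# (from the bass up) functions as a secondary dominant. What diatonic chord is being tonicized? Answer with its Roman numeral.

iii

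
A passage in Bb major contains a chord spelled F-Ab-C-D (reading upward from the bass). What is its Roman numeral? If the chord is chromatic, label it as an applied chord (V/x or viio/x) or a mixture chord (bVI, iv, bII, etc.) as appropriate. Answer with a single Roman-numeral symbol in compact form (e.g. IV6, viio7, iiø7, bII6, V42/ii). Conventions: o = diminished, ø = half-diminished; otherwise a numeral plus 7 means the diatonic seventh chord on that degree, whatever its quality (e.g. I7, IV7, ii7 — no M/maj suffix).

Stacked in thirds the chord is D-F-Ab-C: a half-diminished seventh chord on D.
D sits a half step below Eb (IV in Bb major); a diminished chord there is the applied leading-tone chord of IV.
With F in the bass the chord is in first inversion, so the figured bass is 65.

viiø65/IV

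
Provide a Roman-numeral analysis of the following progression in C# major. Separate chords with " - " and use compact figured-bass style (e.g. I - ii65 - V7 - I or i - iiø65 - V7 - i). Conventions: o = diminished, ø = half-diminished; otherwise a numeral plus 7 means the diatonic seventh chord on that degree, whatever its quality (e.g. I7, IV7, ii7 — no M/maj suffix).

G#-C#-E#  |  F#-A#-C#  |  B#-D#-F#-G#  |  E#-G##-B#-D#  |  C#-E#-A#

G#-C#-E# has root C#, degree 1 in C# major, so I64.
F#-A#-C#: root F# is the subdominant; major triad there is IV.
B#-D#-F#-G#: dominant seventh chord on G# = scale degree 5 → V65.
E#-G##-B#-D#: chromatic; E# is V of vi, so V7/vi.
C#-E#-A# has root A#, degree 6 in C# major, so vi6.

I64 - IV - V65 - V7/vi - vi6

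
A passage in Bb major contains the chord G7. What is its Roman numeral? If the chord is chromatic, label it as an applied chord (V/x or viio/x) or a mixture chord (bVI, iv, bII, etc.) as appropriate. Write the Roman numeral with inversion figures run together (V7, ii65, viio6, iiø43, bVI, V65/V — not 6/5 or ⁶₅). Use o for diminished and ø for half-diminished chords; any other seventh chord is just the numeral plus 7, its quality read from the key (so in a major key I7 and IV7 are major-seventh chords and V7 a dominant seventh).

V7/ii

The pitches G-B-D-F form a dominant seventh chord rooted on G.
G is not a diatonic chord root with this quality in Bb major, but it lies a perfect fifth above C (ii), so the chord functions as an applied dominant of ii.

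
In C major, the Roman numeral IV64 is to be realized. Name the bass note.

IV in C major has root F; the chord is F-A-C.
The figure 64 means second inversion — the fifth is in the bass.

C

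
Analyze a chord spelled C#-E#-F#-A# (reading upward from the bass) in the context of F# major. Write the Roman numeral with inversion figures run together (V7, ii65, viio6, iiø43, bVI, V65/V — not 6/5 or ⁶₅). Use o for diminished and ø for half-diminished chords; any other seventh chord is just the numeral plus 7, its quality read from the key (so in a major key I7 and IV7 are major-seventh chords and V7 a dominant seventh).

I43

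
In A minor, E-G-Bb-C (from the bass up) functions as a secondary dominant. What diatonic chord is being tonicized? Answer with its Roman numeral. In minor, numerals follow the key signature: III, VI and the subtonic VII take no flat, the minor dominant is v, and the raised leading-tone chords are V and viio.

The chord is a dominant seventh chord on C.
A dominant resolves down a perfect fifth: C → F. In A minor, F is scale degree 6, i.e. VI.

VI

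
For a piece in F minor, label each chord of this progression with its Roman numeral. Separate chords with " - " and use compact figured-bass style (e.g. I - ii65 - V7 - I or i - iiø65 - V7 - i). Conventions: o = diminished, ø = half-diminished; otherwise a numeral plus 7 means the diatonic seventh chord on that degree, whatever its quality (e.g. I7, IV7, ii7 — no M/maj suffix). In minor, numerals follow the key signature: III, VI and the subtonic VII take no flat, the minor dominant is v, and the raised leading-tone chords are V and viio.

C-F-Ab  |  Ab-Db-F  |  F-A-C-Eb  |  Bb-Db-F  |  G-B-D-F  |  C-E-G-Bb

i64 - VI64 - V7/iv - iv - V7/V - V7

C-F-Ab: root F is the tonic; minor triad there is i64.
Ab-Db-F has root Db, degree 6 in F minor, so VI64.
F-A-C-Eb is the secondary dominant of iv (dominant seventh chord on F): V7/iv.
Bb-Db-F: minor triad on Bb = scale degree 4 → iv.
G-B-D-F: chromatic; G is V of V, so V7/V.
C-E-G-Bb has root C, degree 5 in F minor, so V7.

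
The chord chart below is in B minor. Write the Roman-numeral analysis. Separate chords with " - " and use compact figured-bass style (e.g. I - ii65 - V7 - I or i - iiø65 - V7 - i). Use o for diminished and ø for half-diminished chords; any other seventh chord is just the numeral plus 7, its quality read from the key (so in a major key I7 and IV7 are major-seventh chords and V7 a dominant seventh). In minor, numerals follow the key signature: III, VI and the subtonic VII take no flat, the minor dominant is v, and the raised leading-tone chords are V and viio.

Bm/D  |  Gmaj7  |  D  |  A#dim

Bm/D: minor triad on B = scale degree 1 → i6.
Gmaj7: major seventh chord on G = scale degree 6 → VI7.
D: root D is the mediant; major triad there is III.
A#dim: root A# is the leading tone; diminished triad there is viio.

i6 - VI7 - III - viio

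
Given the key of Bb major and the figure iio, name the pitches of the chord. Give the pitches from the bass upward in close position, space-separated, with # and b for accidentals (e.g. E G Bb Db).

iio is the diminished supertonic triad, borrowed from the parallel minor. In Bb major that root is C.
So the chord is C-Eb-Gb, a diminished triad.

C Eb Gb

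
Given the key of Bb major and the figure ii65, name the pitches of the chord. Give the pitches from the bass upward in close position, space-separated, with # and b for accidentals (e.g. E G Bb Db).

In Bb major, the supertonic is C, and the diatonic chord built there is a minor seventh chord.
That chord is spelled C-Eb-G-Bb.
With the 65 figure the chord is in first inversion; from the bass Eb upward in close position it reads Eb-G-Bb-C.

Eb G Bb C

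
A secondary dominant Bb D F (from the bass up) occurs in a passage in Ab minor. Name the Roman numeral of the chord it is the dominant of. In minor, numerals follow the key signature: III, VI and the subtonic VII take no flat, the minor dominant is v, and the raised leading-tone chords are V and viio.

The chord is a major triad on Bb.
A dominant resolves down a perfect fifth: Bb → Eb. In Ab minor, Eb is scale degree 5, i.e. V.

V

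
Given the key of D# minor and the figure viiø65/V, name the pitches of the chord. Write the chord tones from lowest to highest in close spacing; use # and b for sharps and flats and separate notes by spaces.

The slash marks an applied leading-tone chord: viio of V. In D# minor, V is A#, so the leading tone to it is G##, a half step below.
Building a half-diminished seventh chord on G## gives G##-B#-D#-F##.
With the 65 figure the chord is in first inversion; from the bass B# upward in close position it reads B#-D#-F##-G##.

B# D# F## G##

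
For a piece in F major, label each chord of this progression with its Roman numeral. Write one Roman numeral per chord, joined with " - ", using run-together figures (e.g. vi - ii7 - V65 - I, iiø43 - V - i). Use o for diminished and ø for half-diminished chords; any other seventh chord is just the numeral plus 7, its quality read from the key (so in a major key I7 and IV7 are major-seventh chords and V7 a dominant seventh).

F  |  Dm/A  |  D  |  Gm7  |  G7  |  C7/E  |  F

I - vi64 - V/ii - ii7 - V7/V - V65 - I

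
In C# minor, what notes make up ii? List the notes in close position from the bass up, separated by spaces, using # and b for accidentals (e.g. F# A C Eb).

D# F# A#

ii is the minor supertonic, borrowed from the parallel major (the Dorian ii). In C# minor that root is D#.
So the chord is D#-F#-A#.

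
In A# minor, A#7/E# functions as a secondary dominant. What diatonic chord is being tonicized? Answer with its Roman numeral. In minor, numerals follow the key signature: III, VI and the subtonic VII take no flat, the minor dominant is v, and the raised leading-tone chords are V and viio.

The chord is a dominant seventh chord on A#.
A dominant resolves down a perfect fifth: A# → D#. In A# minor, D# is scale degree 4, i.e. iv.

iv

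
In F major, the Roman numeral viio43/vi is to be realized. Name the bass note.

G

The applied chord viio43/vi is rooted on C#: C#-E-G-Bb.
The figure 43 means second inversion — the fifth is in the bass.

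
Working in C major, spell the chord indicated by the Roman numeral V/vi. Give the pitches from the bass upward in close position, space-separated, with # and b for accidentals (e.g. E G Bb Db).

The slash means an applied dominant: we want the dominant of vi. In C major, vi is A minor, and its dominant is built on E.
Building a major triad on E gives E-G#-B.

E G# B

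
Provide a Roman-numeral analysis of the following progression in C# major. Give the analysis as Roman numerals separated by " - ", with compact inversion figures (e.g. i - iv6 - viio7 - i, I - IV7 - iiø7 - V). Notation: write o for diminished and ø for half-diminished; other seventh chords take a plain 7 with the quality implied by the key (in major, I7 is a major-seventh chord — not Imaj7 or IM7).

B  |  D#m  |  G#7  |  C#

bVII - ii - V7 - I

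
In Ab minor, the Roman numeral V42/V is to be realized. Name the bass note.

Ab

The applied chord V42/V is rooted on Bb: Bb-D-F-Ab.
The figure 42 means third inversion — the seventh is in the bass.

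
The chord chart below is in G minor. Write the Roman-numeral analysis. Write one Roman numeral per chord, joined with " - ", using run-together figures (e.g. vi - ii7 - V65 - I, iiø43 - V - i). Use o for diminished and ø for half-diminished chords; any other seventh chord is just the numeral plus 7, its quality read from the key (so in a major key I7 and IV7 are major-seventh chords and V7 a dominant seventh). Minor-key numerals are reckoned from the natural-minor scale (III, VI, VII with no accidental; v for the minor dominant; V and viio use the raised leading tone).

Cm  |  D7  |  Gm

iv - V7 - i

Cm: minor triad on C = scale degree 4 → iv.
D7 has root D, degree 5 in G minor, so V7.
Gm: minor triad on G = scale degree 1 → i.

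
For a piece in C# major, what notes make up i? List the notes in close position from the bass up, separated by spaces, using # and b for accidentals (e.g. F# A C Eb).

C# E G#

i is the minor tonic, borrowed from the parallel minor. In C# major that root is C#.
So the chord is C#-E-G#, a minor triad.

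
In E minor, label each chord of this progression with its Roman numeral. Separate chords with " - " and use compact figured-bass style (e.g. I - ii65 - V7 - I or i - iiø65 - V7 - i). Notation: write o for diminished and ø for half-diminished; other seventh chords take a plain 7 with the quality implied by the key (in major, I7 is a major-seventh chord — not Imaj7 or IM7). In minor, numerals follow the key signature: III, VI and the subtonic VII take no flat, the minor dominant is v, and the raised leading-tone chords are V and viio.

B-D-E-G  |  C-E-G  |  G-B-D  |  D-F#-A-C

i43 - VI - III - VII7

B-D-E-G: root E is the tonic; minor seventh chord there is i43.
C-E-G: major triad on C = scale degree 6 → VI.
G-B-D: root G is the mediant; major triad there is III.
D-F#-A-C has root D, degree 7 in E minor, so VII7.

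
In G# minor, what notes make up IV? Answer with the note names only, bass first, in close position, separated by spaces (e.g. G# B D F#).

IV is the major subdominant, borrowed from the parallel major. In G# minor that root is C#.
So the chord is C#-E#-G#.

C# E# G#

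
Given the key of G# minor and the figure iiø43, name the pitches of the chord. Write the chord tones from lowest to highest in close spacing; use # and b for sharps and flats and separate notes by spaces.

In G# minor, scale degree 2 is A#, and the diatonic chord built there is a half-diminished seventh chord.
That chord is spelled A#-C#-E-G#.
The figured bass 43 indicates second inversion, placing the fifth (E) in the bass: E-G#-A#-C#.

E G# A# C#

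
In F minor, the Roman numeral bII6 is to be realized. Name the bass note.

Bb

bII in F minor has root Gb; the chord is Gb-Bb-Db.
The figure 6 means first inversion — the third is in the bass.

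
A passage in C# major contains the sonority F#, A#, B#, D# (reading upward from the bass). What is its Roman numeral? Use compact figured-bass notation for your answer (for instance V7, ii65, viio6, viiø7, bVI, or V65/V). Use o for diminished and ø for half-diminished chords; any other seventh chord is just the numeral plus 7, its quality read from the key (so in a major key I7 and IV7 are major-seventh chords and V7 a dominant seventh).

Stacked in thirds the chord is B#-D#-F#-A#: a half-diminished seventh chord on B#.
In C# major, B# is the leading tone; the diatonic half-diminished seventh chord there is viiø7.
With F# in the bass the chord is in second inversion, so the figured bass is 43.

viiø43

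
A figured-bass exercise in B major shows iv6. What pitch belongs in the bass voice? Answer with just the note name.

G

iv in B major has root E; the chord is E-G-B.
The figure 6 means first inversion — the third is in the bass.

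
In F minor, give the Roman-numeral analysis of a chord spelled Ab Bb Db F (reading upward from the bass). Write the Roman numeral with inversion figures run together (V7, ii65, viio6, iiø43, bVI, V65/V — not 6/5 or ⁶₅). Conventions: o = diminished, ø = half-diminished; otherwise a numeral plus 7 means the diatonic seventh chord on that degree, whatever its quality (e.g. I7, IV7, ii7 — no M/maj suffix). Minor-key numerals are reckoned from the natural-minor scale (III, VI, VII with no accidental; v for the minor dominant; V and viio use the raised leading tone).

iv42

Stacked in thirds the chord is Bb-Db-F-Ab: a minor seventh chord on Bb.
In F minor, Bb is the subdominant; the diatonic minor seventh chord there is iv7.
With Ab in the bass the chord is in third inversion, so the figured bass is 42.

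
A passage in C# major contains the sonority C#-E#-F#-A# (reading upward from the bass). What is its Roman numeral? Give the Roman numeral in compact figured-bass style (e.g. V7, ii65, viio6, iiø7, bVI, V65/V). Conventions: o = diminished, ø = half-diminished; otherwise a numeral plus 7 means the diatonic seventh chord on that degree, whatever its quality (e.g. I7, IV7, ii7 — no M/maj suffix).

IV43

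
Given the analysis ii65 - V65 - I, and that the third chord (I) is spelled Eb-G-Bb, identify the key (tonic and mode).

Eb major

I is given as Eb-G-Bb — a major triad with root Eb.
If Eb is scale degree 1 and the mode makes that degree carry a major triad, the tonic is Eb and the mode is major.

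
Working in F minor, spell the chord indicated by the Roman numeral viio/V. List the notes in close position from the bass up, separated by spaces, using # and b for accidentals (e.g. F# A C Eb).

viio/V is a secondary leading-tone chord. The target V is C in F minor; the applied chord is rooted a semitone below, on B.
Building a diminished triad on B gives B-D-F.

B D F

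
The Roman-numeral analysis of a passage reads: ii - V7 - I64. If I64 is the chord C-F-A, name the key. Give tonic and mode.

F major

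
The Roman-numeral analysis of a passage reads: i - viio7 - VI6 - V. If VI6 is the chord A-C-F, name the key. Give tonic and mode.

A minor

The anchor chord is a major triad on F, labeled VI6.
Counting down 5 scale steps from F places the tonic on A; a major triad on degree 6 is diatonic only in minor.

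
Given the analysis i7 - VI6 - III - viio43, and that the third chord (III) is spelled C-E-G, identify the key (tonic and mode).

The anchor chord is a major triad on C, labeled III.
If C is scale degree 3 and the mode makes that degree carry a major triad, the tonic is A and the mode is minor.

A minor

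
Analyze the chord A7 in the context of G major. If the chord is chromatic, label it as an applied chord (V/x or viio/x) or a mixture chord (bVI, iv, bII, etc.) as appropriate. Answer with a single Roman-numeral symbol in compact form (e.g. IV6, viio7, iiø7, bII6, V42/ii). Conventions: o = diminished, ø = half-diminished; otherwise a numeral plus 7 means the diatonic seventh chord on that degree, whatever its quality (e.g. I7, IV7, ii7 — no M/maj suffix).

V7/V

The pitches A-C#-E-G form a dominant seventh chord rooted on A.
A is not a diatonic chord root with this quality in G major, but it lies a perfect fifth above D (V), so the chord functions as an applied dominant of V.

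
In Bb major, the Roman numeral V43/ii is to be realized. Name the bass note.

D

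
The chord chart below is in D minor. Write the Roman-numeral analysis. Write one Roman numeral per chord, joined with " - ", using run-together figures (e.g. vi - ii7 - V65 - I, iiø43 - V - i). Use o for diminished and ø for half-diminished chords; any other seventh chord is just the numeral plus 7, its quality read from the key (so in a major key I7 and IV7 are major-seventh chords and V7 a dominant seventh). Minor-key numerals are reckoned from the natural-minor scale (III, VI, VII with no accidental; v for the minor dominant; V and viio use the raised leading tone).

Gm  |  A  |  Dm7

Gm has root G, degree 4 in D minor, so iv.
A: root A is the dominant; major triad there is V.
Dm7 has root D, degree 1 in D minor, so i7.

iv - V - i7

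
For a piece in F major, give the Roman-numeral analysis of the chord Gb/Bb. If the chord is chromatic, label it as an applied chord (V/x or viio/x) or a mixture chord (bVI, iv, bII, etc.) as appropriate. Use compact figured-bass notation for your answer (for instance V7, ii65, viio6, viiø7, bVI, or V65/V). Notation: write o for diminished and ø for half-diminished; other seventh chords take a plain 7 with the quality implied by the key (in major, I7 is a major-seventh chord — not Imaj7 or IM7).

bII6

The pitches Gb-Bb-Db form a major triad rooted on Gb.
Gb is the lowered second degree of F major (diatonic 2 would be G). This is the Neapolitan sixth — a major triad on the lowered second degree, here in its customary first inversion.
With Bb in the bass the chord is in first inversion, so the figured bass is 6.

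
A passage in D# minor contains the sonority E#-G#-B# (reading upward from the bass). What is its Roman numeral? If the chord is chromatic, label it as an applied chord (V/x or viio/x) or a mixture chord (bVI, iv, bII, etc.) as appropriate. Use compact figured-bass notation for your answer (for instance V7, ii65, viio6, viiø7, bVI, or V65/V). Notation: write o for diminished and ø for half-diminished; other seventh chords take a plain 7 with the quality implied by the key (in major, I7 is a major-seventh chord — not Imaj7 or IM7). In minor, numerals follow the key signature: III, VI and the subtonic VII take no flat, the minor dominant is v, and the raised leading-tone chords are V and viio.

Stacked in thirds the chord is E#-G#-B#: a minor triad on E#.
E# is the second degree of D# minor. This is the minor supertonic, borrowed from the parallel major (the Dorian ii).

ii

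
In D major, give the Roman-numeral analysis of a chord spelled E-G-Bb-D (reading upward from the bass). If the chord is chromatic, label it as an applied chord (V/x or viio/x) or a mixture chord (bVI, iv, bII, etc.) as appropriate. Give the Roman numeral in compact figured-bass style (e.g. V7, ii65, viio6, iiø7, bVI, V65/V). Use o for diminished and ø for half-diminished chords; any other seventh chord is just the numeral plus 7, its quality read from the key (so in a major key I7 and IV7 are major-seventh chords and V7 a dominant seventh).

Stacked in thirds the chord is E-G-Bb-D: a half-diminished seventh chord on E.
E is the second degree of D major. This is the half-diminished supertonic seventh, borrowed from the parallel minor.

iiø7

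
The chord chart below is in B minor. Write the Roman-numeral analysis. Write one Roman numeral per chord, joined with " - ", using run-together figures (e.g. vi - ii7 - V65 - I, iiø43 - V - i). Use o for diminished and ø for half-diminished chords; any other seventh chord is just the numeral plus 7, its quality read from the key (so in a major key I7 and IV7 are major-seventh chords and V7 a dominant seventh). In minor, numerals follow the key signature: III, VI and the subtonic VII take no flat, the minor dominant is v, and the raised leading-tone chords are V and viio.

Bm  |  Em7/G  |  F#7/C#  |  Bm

i - iv65 - V43 - i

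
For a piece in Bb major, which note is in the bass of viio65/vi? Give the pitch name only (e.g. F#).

A

The applied chord viio65/vi is rooted on F#: F#-A-C-Eb.
The figure 65 means first inversion — the third is in the bass.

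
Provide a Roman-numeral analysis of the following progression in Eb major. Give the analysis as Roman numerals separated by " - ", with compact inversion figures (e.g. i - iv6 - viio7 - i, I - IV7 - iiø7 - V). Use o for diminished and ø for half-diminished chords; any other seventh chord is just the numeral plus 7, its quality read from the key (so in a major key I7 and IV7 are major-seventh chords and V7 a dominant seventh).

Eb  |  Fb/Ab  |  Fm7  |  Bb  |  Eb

Eb: major triad on Eb = scale degree 1 → I.
Fb/Ab: Fb with this quality isn't in the key; a major triad on b2 is the Neapolitan sixth, bII6 (third, Ab, in the bass — hence the 6).
Fm7 has root F, degree 2 in Eb major, so ii7.
Bb: major triad on Bb = scale degree 5 → V.
Eb has root Eb, degree 1 in Eb major, so I.

I - bII6 - ii7 - V - I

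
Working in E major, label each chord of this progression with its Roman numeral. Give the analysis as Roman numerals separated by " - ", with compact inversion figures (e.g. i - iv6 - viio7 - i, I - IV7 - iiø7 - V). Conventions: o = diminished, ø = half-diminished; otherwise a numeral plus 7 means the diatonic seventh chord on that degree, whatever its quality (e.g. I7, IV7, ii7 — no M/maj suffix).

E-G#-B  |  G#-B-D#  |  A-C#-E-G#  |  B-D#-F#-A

E-G#-B has root E, degree 1 in E major, so I.
G#-B-D# has root G#, degree 3 in E major, so iii.
A-C#-E-G#: major seventh chord on A = scale degree 4 → IV7.
B-D#-F#-A: root B is the dominant; dominant seventh chord there is V7.

I - iii - IV7 - V7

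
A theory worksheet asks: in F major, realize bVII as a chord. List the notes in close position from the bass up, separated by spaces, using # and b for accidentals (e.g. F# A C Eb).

bVII is a major triad on the lowered seventh degree (the subtonic), borrowed from the parallel minor. In F major that root is Eb.
So the chord is Eb-G-Bb, a major triad.

Eb G Bb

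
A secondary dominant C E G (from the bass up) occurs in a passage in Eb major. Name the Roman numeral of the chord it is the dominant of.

ii

The chord is a major triad on C.
A dominant resolves down a perfect fifth: C → F. In Eb major, F is scale degree 2, i.e. ii.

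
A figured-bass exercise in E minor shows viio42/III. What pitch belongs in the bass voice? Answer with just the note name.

The applied chord viio42/III is rooted on F#: F#-A-C-Eb.
The figure 42 means third inversion — the seventh is in the bass.

Eb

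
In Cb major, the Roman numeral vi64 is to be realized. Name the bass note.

Eb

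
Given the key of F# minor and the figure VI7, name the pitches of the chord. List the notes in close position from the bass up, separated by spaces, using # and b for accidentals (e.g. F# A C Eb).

The numeral's case and figure indicate a major seventh chord. In F# minor its root, the sixth degree, is D.
Stacking thirds from D gives D-F#-A-C#.

D F# A C#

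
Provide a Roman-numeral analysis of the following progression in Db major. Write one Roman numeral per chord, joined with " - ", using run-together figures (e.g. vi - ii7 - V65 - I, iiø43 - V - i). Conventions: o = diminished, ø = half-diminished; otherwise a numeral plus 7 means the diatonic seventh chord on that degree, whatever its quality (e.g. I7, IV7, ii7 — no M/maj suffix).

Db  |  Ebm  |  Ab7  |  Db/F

I - ii - V7 - I6

Db: root Db is the tonic; major triad there is I.
Ebm: root Eb is the supertonic; minor triad there is ii.
Ab7 has root Ab, degree 5 in Db major, so V7.
Db/F has root Db, degree 1 in Db major, so I6.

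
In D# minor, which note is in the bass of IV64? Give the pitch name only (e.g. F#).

IV in D# minor has root G#; the chord is G#-B#-D#.
The figure 64 means second inversion — the fifth is in the bass.

D#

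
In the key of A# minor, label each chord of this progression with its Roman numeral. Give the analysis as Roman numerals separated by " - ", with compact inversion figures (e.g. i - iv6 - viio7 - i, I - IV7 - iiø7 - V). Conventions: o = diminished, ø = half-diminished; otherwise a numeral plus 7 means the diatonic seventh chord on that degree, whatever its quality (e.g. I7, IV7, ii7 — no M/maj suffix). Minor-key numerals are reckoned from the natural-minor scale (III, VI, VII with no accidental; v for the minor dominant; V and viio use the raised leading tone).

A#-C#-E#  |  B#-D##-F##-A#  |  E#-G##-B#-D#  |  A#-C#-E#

A#-C#-E#: root A# is the tonic; minor triad there is i.
B#-D##-F##-A# is the secondary dominant of V (dominant seventh chord on B#): V7/V.
E#-G##-B#-D#: dominant seventh chord on E# = scale degree 5 → V7.
A#-C#-E# has root A#, degree 1 in A# minor, so i.

i - V7/V - V7 - i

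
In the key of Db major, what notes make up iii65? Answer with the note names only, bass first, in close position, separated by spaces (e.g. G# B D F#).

Ab C Eb F

The numeral's case and figure indicate a minor seventh chord. In Db major its root, the third degree, is F.
That chord is spelled F-Ab-C-Eb.
The figured bass 65 indicates first inversion, placing the third (Ab) in the bass: Ab-C-Eb-F.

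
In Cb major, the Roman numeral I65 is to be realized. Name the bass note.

I in Cb major has root Cb; the chord is Cb-Eb-Gb-Bb.
The figure 65 means first inversion — the third is in the bass.

Eb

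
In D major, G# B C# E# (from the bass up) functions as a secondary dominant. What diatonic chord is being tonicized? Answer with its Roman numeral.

iii

The chord is a dominant seventh chord on C#.
A dominant resolves down a perfect fifth: C# → F#. In D major, F# is scale degree 3, i.e. iii.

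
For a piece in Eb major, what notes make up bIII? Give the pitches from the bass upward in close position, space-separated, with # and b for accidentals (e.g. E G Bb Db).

Gb Bb Db

Scale degree 3 in Eb major is G; lowering it a half step gives Gb. bIII is a major triad on the lowered third degree, borrowed from the parallel minor.
So the chord is Gb-Bb-Db, a major triad.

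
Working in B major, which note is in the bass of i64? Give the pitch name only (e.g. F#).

F#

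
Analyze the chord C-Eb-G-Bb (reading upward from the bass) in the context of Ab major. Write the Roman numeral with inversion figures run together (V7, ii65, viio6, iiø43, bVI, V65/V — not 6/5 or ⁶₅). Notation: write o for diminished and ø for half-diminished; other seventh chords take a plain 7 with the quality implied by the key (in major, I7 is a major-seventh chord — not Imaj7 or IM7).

The pitches C-Eb-G-Bb form a minor seventh chord rooted on C.
In Ab major, C is the mediant; the diatonic minor seventh chord there is iii7.

iii7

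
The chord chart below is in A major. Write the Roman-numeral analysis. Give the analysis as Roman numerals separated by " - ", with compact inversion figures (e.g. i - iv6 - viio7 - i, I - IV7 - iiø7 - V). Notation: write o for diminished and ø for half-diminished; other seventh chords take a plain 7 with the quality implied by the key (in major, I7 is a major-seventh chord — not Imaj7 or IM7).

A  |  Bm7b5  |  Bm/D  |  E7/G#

I - iiø7 - ii6 - V65

A has root A, degree 1 in A major, so I.
Bm7b5: B with this quality isn't in the key; it's iiø7, borrowed from the parallel minor.
Bm/D: minor triad on B = scale degree 2 → ii6.
E7/G#: dominant seventh chord on E = scale degree 5 → V65.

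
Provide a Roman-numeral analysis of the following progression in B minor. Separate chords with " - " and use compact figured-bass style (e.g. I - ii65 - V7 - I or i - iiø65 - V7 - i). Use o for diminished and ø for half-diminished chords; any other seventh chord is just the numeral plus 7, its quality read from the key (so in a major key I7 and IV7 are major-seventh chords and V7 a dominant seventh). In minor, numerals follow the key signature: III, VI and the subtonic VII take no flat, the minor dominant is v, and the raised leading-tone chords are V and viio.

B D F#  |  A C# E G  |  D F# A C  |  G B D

i - VII7 - V7/VI - VI

B-D-F# has root B, degree 1 in B minor, so i.
A-C#-E-G has root A, degree 7 in B minor, so VII7.
D-F#-A-C is the secondary dominant of VI (dominant seventh chord on D): V7/VI.
G-B-D: root G is the submediant; major triad there is VI.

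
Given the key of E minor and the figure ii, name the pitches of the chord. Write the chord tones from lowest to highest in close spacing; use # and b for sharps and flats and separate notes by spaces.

F# A C#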